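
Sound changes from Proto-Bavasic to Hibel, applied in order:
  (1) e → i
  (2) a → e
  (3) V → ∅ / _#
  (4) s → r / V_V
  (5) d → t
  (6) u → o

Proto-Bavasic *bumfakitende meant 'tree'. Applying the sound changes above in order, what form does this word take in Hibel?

Hibel: *bumfakitende > bumfakitindi > bumfekitindi > bumfekitind > bumfekitint > bomfekitint  (by vowel merger, vowel merger, apocope, unconditioned shift, vowel merger)

bomfekitint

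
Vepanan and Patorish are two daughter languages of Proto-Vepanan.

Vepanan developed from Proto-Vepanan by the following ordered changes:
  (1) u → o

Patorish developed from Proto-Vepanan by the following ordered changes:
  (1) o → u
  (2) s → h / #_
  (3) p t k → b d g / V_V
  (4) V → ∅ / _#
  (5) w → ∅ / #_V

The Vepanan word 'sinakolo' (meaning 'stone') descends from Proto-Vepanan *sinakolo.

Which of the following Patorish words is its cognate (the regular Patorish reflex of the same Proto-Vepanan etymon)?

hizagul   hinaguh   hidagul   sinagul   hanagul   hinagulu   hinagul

Patorish: start from *sinakolo.
  rule 1 (vowel merger): sinakolo → sinakulu
  rule 2 (debuccalisation): sinakulu → hinakulu
  rule 3 (intervocalic voicing): hinakulu → hinagulu
  rule 4 (apocope): hinagulu → hinagul
  rule 5: no change — hinagul
  ⇒ Patorish hinagul
Among the options, 'hinagul' alone shows every Patorish change applied in order.

hinagul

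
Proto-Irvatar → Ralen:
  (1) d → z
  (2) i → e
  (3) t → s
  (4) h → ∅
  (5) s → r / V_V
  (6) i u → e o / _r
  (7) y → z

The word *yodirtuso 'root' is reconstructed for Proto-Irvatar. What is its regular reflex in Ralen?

zozersoro

Ralen: *yodirtuso
  yodirtuso → yozirtuso   [unconditioned shift]
  yozirtuso → yozertuso   [vowel merger]
  yozertuso → yozersuso   [unconditioned shift]
  yozersuso (rule 4 does not apply)
  yozersuso → yozersuro   [rhotacism]
  yozersuro → yozersoro   [pre-rhotic lowering]
  yozersoro → zozersoro   [unconditioned shift]
  giving Ralen zozersoro.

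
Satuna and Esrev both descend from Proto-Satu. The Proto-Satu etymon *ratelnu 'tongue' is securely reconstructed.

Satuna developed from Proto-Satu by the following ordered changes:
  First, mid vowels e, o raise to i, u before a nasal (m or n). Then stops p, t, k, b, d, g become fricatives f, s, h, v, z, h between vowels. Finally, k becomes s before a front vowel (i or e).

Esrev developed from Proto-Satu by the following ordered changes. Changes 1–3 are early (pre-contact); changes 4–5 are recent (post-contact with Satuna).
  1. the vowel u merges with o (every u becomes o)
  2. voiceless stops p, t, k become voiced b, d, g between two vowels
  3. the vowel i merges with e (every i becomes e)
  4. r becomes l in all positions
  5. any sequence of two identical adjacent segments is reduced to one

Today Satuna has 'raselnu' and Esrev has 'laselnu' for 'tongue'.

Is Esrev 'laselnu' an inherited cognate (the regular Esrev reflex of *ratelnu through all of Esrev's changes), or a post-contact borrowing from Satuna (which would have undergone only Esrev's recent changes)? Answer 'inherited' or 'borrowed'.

If inherited, *ratelnu would pass through all of Esrev's changes:
Esrev: *ratelnu > ratelno > radelno > ladelno  (by vowel merger, intervocalic voicing, unconditioned shift)
If borrowed from Satuna 'raselnu' after the early changes, it would undergo only the recent ones:
  rule 4 (unconditioned shift): raselnu → laselnu
  rule 5 (degemination): no change (laselnu)
  ⇒ as a loan: laselnu
Esrev 'laselnu' matches the loan outcome 'laselnu', not the inherited 'ladelno' — it skipped the early Esrev changes, so it was borrowed from Satuna.

borrowed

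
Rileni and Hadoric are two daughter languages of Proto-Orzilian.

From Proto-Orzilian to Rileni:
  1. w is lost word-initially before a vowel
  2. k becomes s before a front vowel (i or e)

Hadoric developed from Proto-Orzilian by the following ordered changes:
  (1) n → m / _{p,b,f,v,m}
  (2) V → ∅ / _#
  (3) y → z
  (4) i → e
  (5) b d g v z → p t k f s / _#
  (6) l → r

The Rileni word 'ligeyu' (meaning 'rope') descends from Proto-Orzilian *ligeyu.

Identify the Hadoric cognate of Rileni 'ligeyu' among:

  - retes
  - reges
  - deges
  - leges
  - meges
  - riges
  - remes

reges

Hadoric: start from *ligeyu.
  rule 1: no change — ligeyu
  rule 2 (apocope): ligeyu → ligey
  rule 3 (unconditioned shift): ligey → ligez
  rule 4 (vowel merger): ligez → legez
  rule 5 (final devoicing): legez → leges
  rule 6 (unconditioned shift): leges → reges
  ⇒ Hadoric reges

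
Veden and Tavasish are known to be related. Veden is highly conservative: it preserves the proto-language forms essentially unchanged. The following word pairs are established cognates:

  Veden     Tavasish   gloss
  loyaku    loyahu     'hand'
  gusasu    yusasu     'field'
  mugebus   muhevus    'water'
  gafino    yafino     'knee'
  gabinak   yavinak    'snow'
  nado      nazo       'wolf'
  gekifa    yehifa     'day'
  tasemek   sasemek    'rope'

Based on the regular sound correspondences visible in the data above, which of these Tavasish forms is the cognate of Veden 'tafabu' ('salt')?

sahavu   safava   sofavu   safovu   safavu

safavu

tasemek ~ sasemek — Veden t corresponds to Tavasish s word-initially before a back vowel.
mugebus ~ muhevus — Veden b corresponds to Tavasish v between vowels (before a back vowel).
Applying these to Veden 'tafabu':
  tafabu → safabu   (t→s word-initially before a back vowel)
  safabu → safavu   (b→v between vowels (before a back vowel))
So the Tavasish cognate is 'safavu'.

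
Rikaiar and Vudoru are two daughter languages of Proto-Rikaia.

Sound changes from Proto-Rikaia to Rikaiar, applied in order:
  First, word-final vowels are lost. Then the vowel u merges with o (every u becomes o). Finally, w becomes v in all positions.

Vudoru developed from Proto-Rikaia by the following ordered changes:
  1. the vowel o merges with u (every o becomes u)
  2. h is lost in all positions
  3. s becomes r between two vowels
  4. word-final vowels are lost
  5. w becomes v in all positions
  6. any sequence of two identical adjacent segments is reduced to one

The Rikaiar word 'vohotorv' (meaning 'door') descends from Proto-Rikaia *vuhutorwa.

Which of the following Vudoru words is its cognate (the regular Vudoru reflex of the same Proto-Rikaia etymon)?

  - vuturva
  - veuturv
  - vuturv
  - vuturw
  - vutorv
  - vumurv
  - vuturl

vuturv

Vudoru: *vuhutorwa > vuhuturwa > vuuturwa > vuuturw > vuuturv > vuturv  (by vowel merger, h-loss, apocope, unconditioned shift, degemination)
Among the options, 'vuturv' alone shows every Vudoru change applied in order.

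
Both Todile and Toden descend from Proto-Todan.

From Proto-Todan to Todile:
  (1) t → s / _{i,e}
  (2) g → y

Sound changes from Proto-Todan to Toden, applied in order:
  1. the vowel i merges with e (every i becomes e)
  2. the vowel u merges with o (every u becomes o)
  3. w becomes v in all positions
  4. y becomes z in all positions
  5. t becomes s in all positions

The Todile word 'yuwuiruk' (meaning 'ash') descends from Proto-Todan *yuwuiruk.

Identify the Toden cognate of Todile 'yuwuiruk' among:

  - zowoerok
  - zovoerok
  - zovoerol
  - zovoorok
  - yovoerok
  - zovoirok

Toden: start from *yuwuiruk.
  rule 1 (vowel merger): yuwuiruk → yuwueruk
  rule 2 (vowel merger): yuwueruk → yowoerok
  rule 3 (unconditioned shift): yowoerok → yovoerok
  rule 4 (unconditioned shift): yovoerok → zovoerok
  rule 5: no change — zovoerok
  ⇒ Toden zovoerok
The other candidates each miss or misapply at least one Toden change.

zovoerok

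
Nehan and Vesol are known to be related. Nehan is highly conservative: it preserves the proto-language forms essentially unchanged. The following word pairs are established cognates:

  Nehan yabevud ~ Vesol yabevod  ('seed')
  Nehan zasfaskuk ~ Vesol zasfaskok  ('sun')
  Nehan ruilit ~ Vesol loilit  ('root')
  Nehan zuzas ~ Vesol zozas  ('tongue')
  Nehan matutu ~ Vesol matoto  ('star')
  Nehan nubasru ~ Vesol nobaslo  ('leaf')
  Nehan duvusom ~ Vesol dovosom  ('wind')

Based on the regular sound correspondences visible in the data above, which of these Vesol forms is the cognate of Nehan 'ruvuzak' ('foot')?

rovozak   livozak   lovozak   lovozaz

ruilit ~ loilit — Nehan r corresponds to Vesol l word-initially before a back vowel.
duvusom ~ dovosom — Nehan u corresponds to Vesol o after a consonant, before a labial obstruent.
yabevud ~ yabevod, zasfaskuk ~ zasfaskok — Nehan u corresponds to Vesol o after a consonant, before a consonant other than r, m, n, p, b, f, v.
Applying these to Nehan 'ruvuzak':
  ruvuzak → luvuzak   (r→l word-initially before a back vowel)
  luvuzak → lovuzak   (u→o after a consonant, before a labial obstruent)
  lovuzak → lovozak   (u→o after a consonant, before a consonant other than r, m, n, p, b, f, v)
So the Vesol cognate is 'lovozak'.

lovozak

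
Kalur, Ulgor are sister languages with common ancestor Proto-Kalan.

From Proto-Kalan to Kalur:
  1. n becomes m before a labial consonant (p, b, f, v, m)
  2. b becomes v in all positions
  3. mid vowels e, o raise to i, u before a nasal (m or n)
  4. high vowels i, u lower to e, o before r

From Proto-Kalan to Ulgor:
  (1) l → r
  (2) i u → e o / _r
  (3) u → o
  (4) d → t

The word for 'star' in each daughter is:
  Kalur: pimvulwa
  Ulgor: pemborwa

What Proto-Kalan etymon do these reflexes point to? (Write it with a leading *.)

*pembulwa

Position 4: Kalur has v, Ulgor has b. Ulgor preserves b here (none of its changes turn any other segment into b), so the proto-segment is *b.
Position 5: Kalur has u, Ulgor has o. Taking the neighbouring segments as reconstructed: Kalur u can only go back to *u; Ulgor o could go back to *o or *u — the one source consistent with every daughter is *u.
Position 2: Kalur has i, Ulgor has e. Taking the neighbouring segments as reconstructed: Kalur i could go back to *e or *i; Ulgor e can only go back to *e — the one source consistent with every daughter is *e.
This points to *pembulwa. Verify forward in each daughter:
Kalur: start from *pembulwa.
  rule 1: no change — pembulwa
  rule 2 (unconditioned shift): pembulwa → pemvulwa
  rule 3 (pre-nasal raising): pemvulwa → pimvulwa
  rule 4: no change — pimvulwa
  ⇒ Kalur pimvulwa
Ulgor: *pembulwa
  pembulwa → pemburwa   [unconditioned shift]
  pemburwa → pemborwa   [pre-rhotic lowering]
  pemborwa (rule 3 does not apply)
  pemborwa (rule 4 does not apply)
  giving Ulgor pemborwa.
No other proto-form is consistent with every reflex, so the reconstruction is *pembulwa.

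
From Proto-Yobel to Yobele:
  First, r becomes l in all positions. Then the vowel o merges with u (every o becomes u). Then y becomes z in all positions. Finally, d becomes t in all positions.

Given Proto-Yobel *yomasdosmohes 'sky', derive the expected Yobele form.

Yobele: start from *yomasdosmohes.
  rule 1: no change — yomasdosmohes
  rule 2 (vowel merger): yomasdosmohes → yumasdusmuhes
  rule 3 (unconditioned shift): yumasdusmuhes → zumasdusmuhes
  rule 4 (unconditioned shift): zumasdusmuhes → zumastusmuhes
  ⇒ Yobele zumastusmuhes

zumastusmuhes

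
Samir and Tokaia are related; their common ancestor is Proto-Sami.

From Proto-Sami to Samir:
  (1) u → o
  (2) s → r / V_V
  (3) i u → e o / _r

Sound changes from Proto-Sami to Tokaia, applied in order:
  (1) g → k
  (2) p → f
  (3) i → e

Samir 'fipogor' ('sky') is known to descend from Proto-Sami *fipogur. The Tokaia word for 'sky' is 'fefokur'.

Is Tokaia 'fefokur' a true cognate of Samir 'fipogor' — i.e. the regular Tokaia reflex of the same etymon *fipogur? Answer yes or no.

yes

Derive the expected Tokaia reflex of *fipogur:
Tokaia: *fipogur
  fipogur → fipokur   [unconditioned shift]
  fipokur → fifokur   [unconditioned shift]
  fifokur → fefokur   [vowel merger]
  giving Tokaia fefokur.
Tokaia 'fefokur' matches the regular reflex exactly, so the pair is cognate.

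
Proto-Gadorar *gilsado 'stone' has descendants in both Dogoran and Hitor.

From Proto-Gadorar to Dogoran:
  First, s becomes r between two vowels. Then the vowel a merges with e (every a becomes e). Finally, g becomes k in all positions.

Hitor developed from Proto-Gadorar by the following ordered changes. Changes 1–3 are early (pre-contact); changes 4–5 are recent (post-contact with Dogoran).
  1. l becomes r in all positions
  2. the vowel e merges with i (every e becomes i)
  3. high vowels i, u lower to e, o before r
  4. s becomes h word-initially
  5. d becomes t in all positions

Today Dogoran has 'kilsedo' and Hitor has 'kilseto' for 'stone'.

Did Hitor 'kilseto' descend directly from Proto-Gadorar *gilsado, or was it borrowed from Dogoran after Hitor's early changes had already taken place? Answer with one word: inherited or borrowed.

borrowed

If inherited, *gilsado would pass through all of Hitor's changes:
Hitor: start from *gilsado.
  rule 1 (unconditioned shift): gilsado → girsado
  rule 2: no change — girsado
  rule 3 (pre-rhotic lowering): girsado → gersado
  rule 4: no change — gersado
  rule 5 (unconditioned shift): gersado → gersato
  ⇒ Hitor gersato
If borrowed from Dogoran 'kilsedo' after the early changes, it would undergo only the recent ones:
  rule 4 (debuccalisation): no change (kilsedo)
  rule 5 (unconditioned shift): kilsedo → kilseto
  ⇒ as a loan: kilseto
Hitor 'kilseto' matches the loan outcome 'kilseto', not the inherited 'gersato' — it skipped the early Hitor changes, so it was borrowed from Dogoran.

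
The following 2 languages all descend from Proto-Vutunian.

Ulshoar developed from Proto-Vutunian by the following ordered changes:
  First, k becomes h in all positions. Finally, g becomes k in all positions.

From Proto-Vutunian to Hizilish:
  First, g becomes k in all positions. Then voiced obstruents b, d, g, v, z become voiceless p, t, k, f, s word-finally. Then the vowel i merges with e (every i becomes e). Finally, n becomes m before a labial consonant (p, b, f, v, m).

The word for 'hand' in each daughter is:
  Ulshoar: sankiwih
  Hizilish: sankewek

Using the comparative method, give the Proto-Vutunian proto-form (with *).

Position 4: Ulshoar has k, Hizilish has k. In Ulshoar, k can only continue *g, so the proto-segment is *g.
Position 8: Ulshoar has h, Hizilish has k. Taking the neighbouring segments as reconstructed: Ulshoar h could go back to *k or *h; Hizilish k could go back to *k or *g — the one source consistent with every daughter is *k.
Position 7: Ulshoar has i, Hizilish has e. Ulshoar preserves i here (none of its changes turn any other segment into i), so the proto-segment is *i.
Continuing position by position gives *sangiwik; check it forward:
Ulshoar: *sangiwik > sangiwih > sankiwih  (by unconditioned shift, unconditioned shift)
Hizilish: start from *sangiwik.
  rule 1 (unconditioned shift): sangiwik → sankiwik
  rule 2: no change — sankiwik
  rule 3 (vowel merger): sankiwik → sankewek
  rule 4: no change — sankewek
  ⇒ Hizilish sankewek
*sangiwik is the unique common source.

*sangiwik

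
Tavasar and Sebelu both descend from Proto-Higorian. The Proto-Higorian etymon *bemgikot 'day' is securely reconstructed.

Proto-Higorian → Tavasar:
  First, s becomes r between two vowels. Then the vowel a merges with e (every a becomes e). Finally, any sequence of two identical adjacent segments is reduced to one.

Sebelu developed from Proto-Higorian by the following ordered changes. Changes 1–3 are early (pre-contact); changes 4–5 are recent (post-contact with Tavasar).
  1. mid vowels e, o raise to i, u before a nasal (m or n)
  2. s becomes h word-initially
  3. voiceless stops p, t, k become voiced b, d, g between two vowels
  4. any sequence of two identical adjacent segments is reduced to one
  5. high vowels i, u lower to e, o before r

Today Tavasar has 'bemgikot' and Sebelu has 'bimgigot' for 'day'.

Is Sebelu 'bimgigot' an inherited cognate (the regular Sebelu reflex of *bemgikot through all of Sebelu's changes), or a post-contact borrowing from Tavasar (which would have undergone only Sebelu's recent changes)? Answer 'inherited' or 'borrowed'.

inherited

If inherited, *bemgikot would pass through all of Sebelu's changes:
Sebelu: start from *bemgikot.
  rule 1 (pre-nasal raising): bemgikot → bimgikot
  rule 2: no change — bimgikot
  rule 3 (intervocalic voicing): bimgikot → bimgigot
  rule 4: no change — bimgigot
  rule 5: no change — bimgigot
  ⇒ Sebelu bimgigot
If borrowed from Tavasar 'bemgikot' after the early changes, it would undergo only the recent ones:
  rule 4 (degemination): no change (bemgikot)
  rule 5 (pre-rhotic lowering): no change (bemgikot)
  ⇒ as a loan: bemgikot
Sebelu 'bimgigot' matches the inherited outcome exactly, so it is an inherited cognate, not a loan.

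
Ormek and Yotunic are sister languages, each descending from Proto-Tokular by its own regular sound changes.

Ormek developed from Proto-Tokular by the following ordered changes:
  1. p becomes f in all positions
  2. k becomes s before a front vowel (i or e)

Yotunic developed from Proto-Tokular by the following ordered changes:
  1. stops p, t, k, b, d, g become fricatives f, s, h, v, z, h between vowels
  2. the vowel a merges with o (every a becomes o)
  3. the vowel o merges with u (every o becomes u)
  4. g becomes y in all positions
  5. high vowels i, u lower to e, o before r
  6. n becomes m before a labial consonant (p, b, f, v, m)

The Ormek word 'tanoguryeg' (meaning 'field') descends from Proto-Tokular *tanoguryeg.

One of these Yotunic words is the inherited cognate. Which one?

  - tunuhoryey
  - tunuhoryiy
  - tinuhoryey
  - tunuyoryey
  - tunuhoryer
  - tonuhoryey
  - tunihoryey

Yotunic: *tanoguryeg > tanohuryeg > tonohuryeg > tunuhuryeg > tunuhuryey > tunuhoryey  (by intervocalic lenition, vowel merger, vowel merger, unconditioned shift, pre-rhotic lowering)
Only 'tunuhoryey' matches the regular Yotunic development of *tanoguryeg.

tunuhoryey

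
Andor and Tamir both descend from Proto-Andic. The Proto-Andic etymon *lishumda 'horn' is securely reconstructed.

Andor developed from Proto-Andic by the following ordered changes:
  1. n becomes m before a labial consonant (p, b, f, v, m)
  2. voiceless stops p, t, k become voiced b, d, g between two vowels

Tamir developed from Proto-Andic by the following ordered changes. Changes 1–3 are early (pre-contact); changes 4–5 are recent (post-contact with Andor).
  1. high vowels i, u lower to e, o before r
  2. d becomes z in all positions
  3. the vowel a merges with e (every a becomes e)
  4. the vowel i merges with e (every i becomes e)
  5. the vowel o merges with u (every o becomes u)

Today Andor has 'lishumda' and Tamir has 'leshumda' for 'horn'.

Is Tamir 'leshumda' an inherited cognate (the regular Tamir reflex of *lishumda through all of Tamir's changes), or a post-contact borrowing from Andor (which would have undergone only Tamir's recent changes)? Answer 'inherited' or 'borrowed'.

If inherited, *lishumda would pass through all of Tamir's changes:
Tamir: *lishumda
  lishumda (rule 1 does not apply)
  lishumda → lishumza   [unconditioned shift]
  lishumza → lishumze   [vowel merger]
  lishumze → leshumze   [vowel merger]
  leshumze (rule 5 does not apply)
  giving Tamir leshumze.
If borrowed from Andor 'lishumda' after the early changes, it would undergo only the recent ones:
  rule 4 (vowel merger): lishumda → leshumda
  rule 5 (vowel merger): no change (leshumda)
  ⇒ as a loan: leshumda
Tamir 'leshumda' matches the loan outcome 'leshumda', not the inherited 'leshumze' — it skipped the early Tamir changes, so it was borrowed from Andor.

borrowed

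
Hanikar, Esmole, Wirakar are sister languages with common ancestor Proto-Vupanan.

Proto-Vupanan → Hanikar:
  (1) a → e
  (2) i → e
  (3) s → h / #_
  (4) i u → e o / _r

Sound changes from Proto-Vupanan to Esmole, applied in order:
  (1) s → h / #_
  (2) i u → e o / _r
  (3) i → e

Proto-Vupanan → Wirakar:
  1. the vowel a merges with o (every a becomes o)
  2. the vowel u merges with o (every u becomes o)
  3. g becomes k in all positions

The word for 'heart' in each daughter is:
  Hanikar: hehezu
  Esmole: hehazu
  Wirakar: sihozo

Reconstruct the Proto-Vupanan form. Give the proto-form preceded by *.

Position 2: Hanikar has e, Esmole has e, Wirakar has i. Wirakar preserves i here (none of its changes turn any other segment into i), so the proto-segment is *i.
Position 1: Hanikar has h, Esmole has h, Wirakar has s. Wirakar preserves s here (none of its changes turn any other segment into s), so the proto-segment is *s.
Verify the candidate proto-form against each daughter:
Hanikar: *sihazu > sihezu > sehezu > hehezu  (by vowel merger, vowel merger, debuccalisation)
Esmole: *sihazu
  sihazu → hihazu   [debuccalisation]
  hihazu (rule 2 does not apply)
  hihazu → hehazu   [vowel merger]
  giving Esmole hehazu.
Wirakar: start from *sihazu.
  rule 1 (vowel merger): sihazu → sihozu
  rule 2 (vowel merger): sihozu → sihozo
  rule 3: no change — sihozo
  ⇒ Wirakar sihozo
No other proto-form is consistent with every reflex, so the reconstruction is *sihazu.

*sihazu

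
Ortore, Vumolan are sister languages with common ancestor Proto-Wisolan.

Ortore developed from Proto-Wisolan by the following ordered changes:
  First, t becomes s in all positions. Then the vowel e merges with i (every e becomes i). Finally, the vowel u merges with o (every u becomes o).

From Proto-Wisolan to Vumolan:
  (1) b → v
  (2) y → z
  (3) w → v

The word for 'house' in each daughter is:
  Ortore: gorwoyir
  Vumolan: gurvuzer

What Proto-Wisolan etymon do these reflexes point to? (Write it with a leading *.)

Position 4: Ortore has w, Vumolan has v. Ortore preserves w here (none of its changes turn any other segment into w), so the proto-segment is *w.
Position 5: Ortore has o, Vumolan has u. Vumolan preserves u here (none of its changes turn any other segment into u), so the proto-segment is *u.
Position 2: Ortore has o, Vumolan has u. Vumolan preserves u here (none of its changes turn any other segment into u), so the proto-segment is *u.
Verify the candidate proto-form against each daughter:
Ortore: *gurwuyer
  gurwuyer (rule 1 does not apply)
  gurwuyer → gurwuyir   [vowel merger]
  gurwuyir → gorwoyir   [vowel merger]
  giving Ortore gorwoyir.
Vumolan: start from *gurwuyer.
  rule 1: no change — gurwuyer
  rule 2 (unconditioned shift): gurwuyer → gurwuzer
  rule 3 (unconditioned shift): gurwuzer → gurvuzer
  ⇒ Vumolan gurvuzer
Only *gurwuyer yields all of Ortore gorwoyir, Vumolan gurvuzer.

*gurwuyer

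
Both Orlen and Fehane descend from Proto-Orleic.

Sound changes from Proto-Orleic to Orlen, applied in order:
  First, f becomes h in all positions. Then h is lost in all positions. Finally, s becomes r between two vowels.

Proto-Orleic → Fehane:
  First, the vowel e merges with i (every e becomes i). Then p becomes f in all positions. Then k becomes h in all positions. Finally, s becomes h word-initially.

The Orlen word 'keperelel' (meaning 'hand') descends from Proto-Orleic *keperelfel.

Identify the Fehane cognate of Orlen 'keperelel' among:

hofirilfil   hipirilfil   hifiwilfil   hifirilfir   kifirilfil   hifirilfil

hifirilfil

Fehane: start from *keperelfel.
  rule 1 (vowel merger): keperelfel → kipirilfil
  rule 2 (unconditioned shift): kipirilfil → kifirilfil
  rule 3 (unconditioned shift): kifirilfil → hifirilfil
  rule 4: no change — hifirilfil
  ⇒ Fehane hifirilfil
The other candidates each miss or misapply at least one Fehane change.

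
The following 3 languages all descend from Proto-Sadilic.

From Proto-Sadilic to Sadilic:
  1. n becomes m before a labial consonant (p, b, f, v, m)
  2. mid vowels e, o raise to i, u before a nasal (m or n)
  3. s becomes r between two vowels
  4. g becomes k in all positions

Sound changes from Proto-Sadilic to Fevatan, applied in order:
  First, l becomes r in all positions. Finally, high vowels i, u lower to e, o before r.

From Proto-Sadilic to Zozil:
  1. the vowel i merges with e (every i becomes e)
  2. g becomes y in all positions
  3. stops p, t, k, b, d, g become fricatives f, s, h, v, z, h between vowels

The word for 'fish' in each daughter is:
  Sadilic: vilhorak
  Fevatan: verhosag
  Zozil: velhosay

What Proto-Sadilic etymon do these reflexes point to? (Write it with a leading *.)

*vilhosag

Position 2: Sadilic has i, Fevatan has e, Zozil has e. Taking the neighbouring segments as reconstructed: Sadilic i can only go back to *i; Fevatan e could go back to *e or *i; Zozil e could go back to *e or *i — the one source consistent with every daughter is *i.
Position 8: Sadilic has k, Fevatan has g, Zozil has y. Fevatan preserves g here (none of its changes turn any other segment into g), so the proto-segment is *g.
Continuing position by position gives *vilhosag; check it forward:
Sadilic: *vilhosag
  vilhosag (rule 1 does not apply)
  vilhosag (rule 2 does not apply)
  vilhosag → vilhorag   [rhotacism]
  vilhorag → vilhorak   [unconditioned shift]
  giving Sadilic vilhorak.
Fevatan: *vilhosag
  vilhosag → virhosag   [unconditioned shift]
  virhosag → verhosag   [pre-rhotic lowering]
  giving Fevatan verhosag.
Zozil: start from *vilhosag.
  rule 1 (vowel merger): vilhosag → velhosag
  rule 2 (unconditioned shift): velhosag → velhosay
  rule 3: no change — velhosay
  ⇒ Zozil velhosay
*vilhosag is the unique common source.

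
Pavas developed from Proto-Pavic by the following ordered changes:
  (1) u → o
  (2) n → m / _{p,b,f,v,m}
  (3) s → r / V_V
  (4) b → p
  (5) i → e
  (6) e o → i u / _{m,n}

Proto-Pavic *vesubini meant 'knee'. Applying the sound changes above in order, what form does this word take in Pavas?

Pavas: start from *vesubini.
  rule 1 (vowel merger): vesubini → vesobini
  rule 2: no change — vesobini
  rule 3 (rhotacism): vesobini → verobini
  rule 4 (unconditioned shift): verobini → veropini
  rule 5 (vowel merger): veropini → veropene
  rule 6 (pre-nasal raising): veropene → veropine
  ⇒ Pavas veropine

veropine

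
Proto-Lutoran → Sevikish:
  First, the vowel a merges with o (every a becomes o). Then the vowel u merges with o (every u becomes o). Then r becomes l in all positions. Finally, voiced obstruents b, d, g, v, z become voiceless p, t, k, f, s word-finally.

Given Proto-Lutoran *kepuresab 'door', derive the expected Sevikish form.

Sevikish: *kepuresab > kepuresob > keporesob > kepolesob > kepolesop  (by vowel merger, vowel merger, unconditioned shift, final devoicing)

kepolesop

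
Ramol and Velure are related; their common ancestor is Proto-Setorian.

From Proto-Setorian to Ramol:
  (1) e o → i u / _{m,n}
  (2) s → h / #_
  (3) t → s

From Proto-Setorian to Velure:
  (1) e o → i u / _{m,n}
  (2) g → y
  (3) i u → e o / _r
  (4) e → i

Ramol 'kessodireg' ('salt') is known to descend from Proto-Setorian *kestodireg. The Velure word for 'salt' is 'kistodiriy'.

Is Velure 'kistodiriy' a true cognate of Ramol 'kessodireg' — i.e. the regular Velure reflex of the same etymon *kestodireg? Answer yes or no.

Derive the expected Velure reflex of *kestodireg:
Velure: start from *kestodireg.
  rule 1: no change — kestodireg
  rule 2 (unconditioned shift): kestodireg → kestodirey
  rule 3 (pre-rhotic lowering): kestodirey → kestoderey
  rule 4 (vowel merger): kestoderey → kistodiriy
  ⇒ Velure kistodiriy
Velure 'kistodiriy' matches the regular reflex exactly, so the pair is cognate.

yes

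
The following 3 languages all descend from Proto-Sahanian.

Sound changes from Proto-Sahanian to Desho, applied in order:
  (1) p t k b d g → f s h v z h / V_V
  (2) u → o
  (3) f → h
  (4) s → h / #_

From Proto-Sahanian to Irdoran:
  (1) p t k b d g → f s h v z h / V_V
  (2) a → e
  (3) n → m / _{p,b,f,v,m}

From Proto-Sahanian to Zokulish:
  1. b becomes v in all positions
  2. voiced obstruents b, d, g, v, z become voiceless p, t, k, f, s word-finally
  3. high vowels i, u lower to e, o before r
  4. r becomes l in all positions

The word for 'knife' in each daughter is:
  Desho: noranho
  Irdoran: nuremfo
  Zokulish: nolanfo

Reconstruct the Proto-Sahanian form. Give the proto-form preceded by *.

Position 5: Desho has n, Irdoran has m, Zokulish has n. Desho preserves n here (none of its changes turn any other segment into n), so the proto-segment is *n.
Position 4: Desho has a, Irdoran has e, Zokulish has a. Desho preserves a here (none of its changes turn any other segment into a), so the proto-segment is *a.
Continuing position by position gives *nuranfo; check it forward:
Desho: *nuranfo > noranfo > noranho  (by vowel merger, unconditioned shift)
Irdoran: *nuranfo > nurenfo > nuremfo  (by vowel merger, nasal place assimilation)
Zokulish: *nuranfo > noranfo > nolanfo  (by pre-rhotic lowering, unconditioned shift)
No other proto-form is consistent with every reflex, so the reconstruction is *nuranfo.

*nuranfo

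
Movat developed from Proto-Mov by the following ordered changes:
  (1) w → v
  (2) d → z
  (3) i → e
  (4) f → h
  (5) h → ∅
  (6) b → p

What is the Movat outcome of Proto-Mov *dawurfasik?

Movat: *dawurfasik > davurfasik > zavurfasik > zavurfasek > zavurhasek > zavurasek  (by unconditioned shift, unconditioned shift, vowel merger, unconditioned shift, h-loss)

zavurasek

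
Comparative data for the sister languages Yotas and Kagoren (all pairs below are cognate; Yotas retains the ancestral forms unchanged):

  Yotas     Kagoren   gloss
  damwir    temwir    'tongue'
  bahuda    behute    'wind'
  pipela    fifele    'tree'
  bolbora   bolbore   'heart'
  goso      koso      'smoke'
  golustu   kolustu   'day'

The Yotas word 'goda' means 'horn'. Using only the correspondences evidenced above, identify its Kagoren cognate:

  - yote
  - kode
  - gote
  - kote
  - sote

kote

goso ~ koso, golustu ~ kolustu — Yotas g corresponds to Kagoren k word-initially before a back vowel.
bahuda ~ behute — Yotas d corresponds to Kagoren t between vowels (before a back vowel).
bahuda ~ behute, pipela ~ fifele — Yotas a corresponds to Kagoren e word-finally.
Applying these to Yotas 'goda':
  goda → koda   (g→k word-initially before a back vowel)
  koda → kota   (d→t between vowels (before a back vowel))
  kota → kote   (a→e word-finally)
So the Kagoren cognate is 'kote'.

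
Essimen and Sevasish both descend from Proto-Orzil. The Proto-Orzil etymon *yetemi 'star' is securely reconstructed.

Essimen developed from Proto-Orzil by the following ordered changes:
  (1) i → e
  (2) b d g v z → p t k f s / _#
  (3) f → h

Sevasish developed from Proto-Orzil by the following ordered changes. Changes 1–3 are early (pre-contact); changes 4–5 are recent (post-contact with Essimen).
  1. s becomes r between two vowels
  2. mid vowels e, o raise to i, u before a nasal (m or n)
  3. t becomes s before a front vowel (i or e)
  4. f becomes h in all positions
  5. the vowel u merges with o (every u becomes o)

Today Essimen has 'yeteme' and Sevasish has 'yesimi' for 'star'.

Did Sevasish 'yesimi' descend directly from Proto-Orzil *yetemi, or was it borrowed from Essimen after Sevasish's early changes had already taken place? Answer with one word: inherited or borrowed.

If inherited, *yetemi would pass through all of Sevasish's changes:
Sevasish: *yetemi > yetimi > yesimi  (by pre-nasal raising, palatalisation)
If borrowed from Essimen 'yeteme' after the early changes, it would undergo only the recent ones:
  rule 4 (unconditioned shift): no change (yeteme)
  rule 5 (vowel merger): no change (yeteme)
  ⇒ as a loan: yeteme
Sevasish 'yesimi' matches the inherited outcome exactly, so it is an inherited cognate, not a loan.

inherited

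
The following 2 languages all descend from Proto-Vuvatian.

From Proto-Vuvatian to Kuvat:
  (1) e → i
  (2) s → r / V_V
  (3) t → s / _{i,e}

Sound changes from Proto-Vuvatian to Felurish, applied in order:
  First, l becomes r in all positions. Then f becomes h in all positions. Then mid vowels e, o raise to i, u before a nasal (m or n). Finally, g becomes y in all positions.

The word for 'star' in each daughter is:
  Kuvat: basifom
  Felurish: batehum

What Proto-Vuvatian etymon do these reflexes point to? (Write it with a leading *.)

Position 4: Kuvat has i, Felurish has e. Felurish preserves e here (none of its changes turn any other segment into e), so the proto-segment is *e.
Position 3: Kuvat has s, Felurish has t. Felurish preserves t here (none of its changes turn any other segment into t), so the proto-segment is *t.
Position 5: Kuvat has f, Felurish has h. Kuvat preserves f here (none of its changes turn any other segment into f), so the proto-segment is *f.
Continuing position by position gives *batefom; check it forward:
Kuvat: *batefom
  batefom → batifom   [vowel merger]
  batifom (rule 2 does not apply)
  batifom → basifom   [palatalisation]
  giving Kuvat basifom.
Felurish: start from *batefom.
  rule 1: no change — batefom
  rule 2 (unconditioned shift): batefom → batehom
  rule 3 (pre-nasal raising): batehom → batehum
  rule 4: no change — batehum
  ⇒ Felurish batehum
*batefom is the unique common source.

*batefom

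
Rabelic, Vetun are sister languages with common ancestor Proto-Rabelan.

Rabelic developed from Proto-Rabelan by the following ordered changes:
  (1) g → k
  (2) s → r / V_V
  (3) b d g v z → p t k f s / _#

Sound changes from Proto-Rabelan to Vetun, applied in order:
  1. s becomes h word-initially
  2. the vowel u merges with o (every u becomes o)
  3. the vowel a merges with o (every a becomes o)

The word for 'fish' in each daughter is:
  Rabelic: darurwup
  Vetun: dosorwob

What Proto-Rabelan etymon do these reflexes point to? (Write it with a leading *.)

Position 8: Rabelic has p, Vetun has b. Vetun preserves b here (none of its changes turn any other segment into b), so the proto-segment is *b.
Position 4: Rabelic has u, Vetun has o. Rabelic preserves u here (none of its changes turn any other segment into u), so the proto-segment is *u.
This points to *dasurwub. Verify forward in each daughter:
Rabelic: start from *dasurwub.
  rule 1: no change — dasurwub
  rule 2 (rhotacism): dasurwub → darurwub
  rule 3 (final devoicing): darurwub → darurwup
  ⇒ Rabelic darurwup
Vetun: *dasurwub
  dasurwub (rule 1 does not apply)
  dasurwub → dasorwob   [vowel merger]
  dasorwob → dosorwob   [vowel merger]
  giving Vetun dosorwob.
Only *dasurwub yields all of Rabelic darurwup, Vetun dosorwob.

*dasurwub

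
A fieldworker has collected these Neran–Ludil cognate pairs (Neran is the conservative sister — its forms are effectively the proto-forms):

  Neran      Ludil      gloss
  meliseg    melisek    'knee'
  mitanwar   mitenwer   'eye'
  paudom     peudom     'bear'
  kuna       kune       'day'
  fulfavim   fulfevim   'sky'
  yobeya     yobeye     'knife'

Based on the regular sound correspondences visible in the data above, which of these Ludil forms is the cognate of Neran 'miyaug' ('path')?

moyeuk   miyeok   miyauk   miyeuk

paudom ~ peudom — Neran a corresponds to Ludil e after a consonant, before a back vowel.
meliseg ~ melisek — Neran g corresponds to Ludil k word-finally.
Applying these to Neran 'miyaug':
  miyaug → miyeug   (a→e after a consonant, before a back vowel)
  miyeug → miyeuk   (g→k word-finally)
So the Ludil cognate is 'miyeuk'.

miyeuk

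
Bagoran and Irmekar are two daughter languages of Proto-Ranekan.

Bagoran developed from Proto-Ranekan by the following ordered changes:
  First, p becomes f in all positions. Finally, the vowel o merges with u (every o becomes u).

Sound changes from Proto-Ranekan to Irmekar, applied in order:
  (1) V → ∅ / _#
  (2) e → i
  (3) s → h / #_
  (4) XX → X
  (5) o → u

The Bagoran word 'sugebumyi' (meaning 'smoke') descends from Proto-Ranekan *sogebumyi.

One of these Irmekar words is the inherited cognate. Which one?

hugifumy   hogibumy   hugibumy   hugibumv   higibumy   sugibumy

Irmekar: start from *sogebumyi.
  rule 1 (apocope): sogebumyi → sogebumy
  rule 2 (vowel merger): sogebumy → sogibumy
  rule 3 (debuccalisation): sogibumy → hogibumy
  rule 4: no change — hogibumy
  rule 5 (vowel merger): hogibumy → hugibumy
  ⇒ Irmekar hugibumy
Among the options, 'hugibumy' alone shows every Irmekar change applied in order.

hugibumy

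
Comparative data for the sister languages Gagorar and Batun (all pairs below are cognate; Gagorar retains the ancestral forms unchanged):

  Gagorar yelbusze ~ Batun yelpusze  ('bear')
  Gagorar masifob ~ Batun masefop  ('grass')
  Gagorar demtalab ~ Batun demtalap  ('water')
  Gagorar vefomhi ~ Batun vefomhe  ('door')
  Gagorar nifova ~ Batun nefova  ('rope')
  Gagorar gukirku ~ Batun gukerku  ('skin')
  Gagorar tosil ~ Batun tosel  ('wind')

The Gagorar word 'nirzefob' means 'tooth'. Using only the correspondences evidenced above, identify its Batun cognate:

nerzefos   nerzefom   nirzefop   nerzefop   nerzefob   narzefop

gukirku ~ gukerku — Gagorar i corresponds to Batun e after a consonant, before r.
masifob ~ masefop, demtalab ~ demtalap — Gagorar b corresponds to Batun p word-finally.
Applying these to Gagorar 'nirzefob':
  nirzefob → nerzefob   (i→e after a consonant, before r)
  nerzefob → nerzefop   (b→p word-finally)
So the Batun cognate is 'nerzefop'.

nerzefop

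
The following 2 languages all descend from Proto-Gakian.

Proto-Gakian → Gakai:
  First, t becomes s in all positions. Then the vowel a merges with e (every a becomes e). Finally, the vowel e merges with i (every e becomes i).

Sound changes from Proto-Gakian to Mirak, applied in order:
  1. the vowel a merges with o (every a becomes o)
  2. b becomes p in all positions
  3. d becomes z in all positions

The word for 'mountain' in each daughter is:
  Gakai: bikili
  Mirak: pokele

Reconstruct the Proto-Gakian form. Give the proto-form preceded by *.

Position 4: Gakai has i, Mirak has e. Mirak preserves e here (none of its changes turn any other segment into e), so the proto-segment is *e.
Position 1: Gakai has b, Mirak has p. Gakai preserves b here (none of its changes turn any other segment into b), so the proto-segment is *b.
Continuing position by position gives *bakele; check it forward:
Gakai: start from *bakele.
  rule 1: no change — bakele
  rule 2 (vowel merger): bakele → bekele
  rule 3 (vowel merger): bekele → bikili
  ⇒ Gakai bikili
Mirak: start from *bakele.
  rule 1 (vowel merger): bakele → bokele
  rule 2 (unconditioned shift): bokele → pokele
  rule 3: no change — pokele
  ⇒ Mirak pokele
*bakele is the unique common source.

*bakele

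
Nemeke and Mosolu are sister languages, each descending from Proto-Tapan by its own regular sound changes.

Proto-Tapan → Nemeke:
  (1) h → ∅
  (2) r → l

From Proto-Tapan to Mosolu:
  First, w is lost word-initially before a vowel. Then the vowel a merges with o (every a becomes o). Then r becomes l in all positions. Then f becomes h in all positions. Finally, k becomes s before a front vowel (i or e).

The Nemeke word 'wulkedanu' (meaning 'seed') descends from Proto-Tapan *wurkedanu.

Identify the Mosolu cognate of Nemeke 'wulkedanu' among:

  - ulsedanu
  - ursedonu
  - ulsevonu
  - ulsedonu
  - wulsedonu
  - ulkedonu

ulsedonu

Mosolu: *wurkedanu > urkedanu > urkedonu > ulkedonu > ulsedonu  (by glide loss, vowel merger, unconditioned shift, palatalisation)
Among the options, 'ulsedonu' alone shows every Mosolu change applied in order.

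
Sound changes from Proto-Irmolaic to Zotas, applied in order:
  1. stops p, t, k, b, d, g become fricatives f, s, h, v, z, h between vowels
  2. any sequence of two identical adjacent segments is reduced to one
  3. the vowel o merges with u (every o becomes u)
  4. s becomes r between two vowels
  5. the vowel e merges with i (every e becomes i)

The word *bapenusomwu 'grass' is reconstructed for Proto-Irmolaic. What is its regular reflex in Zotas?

bafinurumwu

Zotas: *bapenusomwu
  bapenusomwu → bafenusomwu   [intervocalic lenition]
  bafenusomwu (rule 2 does not apply)
  bafenusomwu → bafenusumwu   [vowel merger]
  bafenusumwu → bafenurumwu   [rhotacism]
  bafenurumwu → bafinurumwu   [vowel merger]
  giving Zotas bafinurumwu.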